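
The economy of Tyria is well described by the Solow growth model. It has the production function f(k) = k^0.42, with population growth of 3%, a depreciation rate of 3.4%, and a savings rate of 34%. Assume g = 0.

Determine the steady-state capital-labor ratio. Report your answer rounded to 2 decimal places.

k* = 17.80

At the steady state, Δk = 0, so s·k^α = (n + δ)·k.
Rearranging, k^(1−α) = s / (n + δ).
k^0.58 = 0.34 / (0.030 + 0.034) = 0.34 / 0.064 = 5.3125
k* = 5.3125^(1/0.58) ≈ 17.8039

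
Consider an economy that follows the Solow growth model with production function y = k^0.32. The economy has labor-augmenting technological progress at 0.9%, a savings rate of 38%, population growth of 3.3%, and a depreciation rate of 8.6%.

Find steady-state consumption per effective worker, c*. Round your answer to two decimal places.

c* ≈ 1.03

In steady state, investment equals break-even investment: s·k^α = (n + g + δ)·k.
Dividing both sides by k: k^(1−α) = s / (n + g + δ).
k^0.68 = 0.38 / (0.033 + 0.009 + 0.086) = 0.38 / 0.128 = 2.9688
k* = 2.9688^(1/0.68) ≈ 4.9542
y* = (k*)^α = 4.9542^0.32 ≈ 1.6688
c* = (1 − s)·y* = (1 − 0.38) × 1.6688 ≈ 1.0347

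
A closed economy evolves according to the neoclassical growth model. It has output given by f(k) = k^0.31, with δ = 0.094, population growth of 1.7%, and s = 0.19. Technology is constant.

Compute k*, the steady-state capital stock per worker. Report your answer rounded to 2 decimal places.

k* = 2.18

Steady state requires s·f(k) = (n + δ)·k, i.e. s·k^α = (n + δ)·k.
Rearranging, k^(1−α) = s / (n + δ).
k^0.69 = 0.19 / (0.017 + 0.094) = 0.19 / 0.111 = 1.7117
k* = 1.7117^(1/0.69) ≈ 2.1792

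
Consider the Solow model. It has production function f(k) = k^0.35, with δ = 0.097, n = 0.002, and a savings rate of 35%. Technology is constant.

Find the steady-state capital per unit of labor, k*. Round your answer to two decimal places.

k* ≈ 6.98

At the steady state, Δk = 0, so s·k^α = (n + δ)·k.
Rearranging, k^(1−α) = s / (n + δ).
k^0.65 = 0.35 / (0.002 + 0.097) = 0.35 / 0.099 = 3.5354
k* = 3.5354^(1/0.65) ≈ 6.9783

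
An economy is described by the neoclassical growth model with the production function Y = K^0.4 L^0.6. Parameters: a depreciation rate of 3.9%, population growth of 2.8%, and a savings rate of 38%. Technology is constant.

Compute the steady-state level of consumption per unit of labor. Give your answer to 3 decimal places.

Steady state requires s·f(k) = (n + δ)·k, i.e. s·k^α = (n + δ)·k.
Rearranging, k^(1−α) = s / (n + δ).
k^0.6 = 0.38 / (0.028 + 0.039) = 0.38 / 0.067 = 5.6716
k* = 5.6716^(1/0.6) ≈ 18.0375
y* = (k*)^α = 18.0375^0.4 ≈ 3.1803
c* = (1 − s)·y* = (1 − 0.38) × 3.1803 ≈ 1.9718

c* = 1.972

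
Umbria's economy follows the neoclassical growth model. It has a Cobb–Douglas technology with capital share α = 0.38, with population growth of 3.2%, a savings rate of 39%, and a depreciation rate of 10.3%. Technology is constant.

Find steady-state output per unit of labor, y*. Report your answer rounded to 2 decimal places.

y* ≈ 1.92

In steady state, investment equals break-even investment: s·k^α = (n + δ)·k.
Rearranging, k^(1−α) = s / (n + δ).
k^0.62 = 0.39 / (0.032 + 0.103) = 0.39 / 0.135 = 2.8889
k* = 2.8889^(1/0.62) ≈ 5.5350
y* = (k*)^α = 5.5350^0.38 ≈ 1.9160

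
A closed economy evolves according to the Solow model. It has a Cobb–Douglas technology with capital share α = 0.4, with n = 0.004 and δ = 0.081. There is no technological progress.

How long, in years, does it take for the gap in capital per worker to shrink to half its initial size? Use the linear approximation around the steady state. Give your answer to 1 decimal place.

about 13.6 years

Near the steady state the convergence rate is λ = (1 − α)(n + δ).
λ = (1 − 0.4) × 0.085 = 0.6 × 0.085 = 0.0510
Half-life = ln 2 / λ = 0.6931 / 0.0510 ≈ 13.59 years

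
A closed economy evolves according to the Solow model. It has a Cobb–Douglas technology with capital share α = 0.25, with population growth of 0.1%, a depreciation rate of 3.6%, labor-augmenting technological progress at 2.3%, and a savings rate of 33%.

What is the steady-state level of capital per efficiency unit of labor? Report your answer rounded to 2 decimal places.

k* ≈ 9.71

In steady state, investment equals break-even investment: s·k^α = (n + g + δ)·k.
Rearranging, k^(1−α) = s / (n + g + δ).
k^0.75 = 0.33 / (0.001 + 0.023 + 0.036) = 0.33 / 0.060 = 5.5000
k* = 5.5000^(1/0.75) ≈ 9.7085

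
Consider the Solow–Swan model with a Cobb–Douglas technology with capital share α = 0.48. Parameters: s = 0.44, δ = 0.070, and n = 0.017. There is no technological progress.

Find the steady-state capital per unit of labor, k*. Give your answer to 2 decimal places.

k* ≈ 22.58

Steady state requires s·f(k) = (n + δ)·k, i.e. s·k^α = (n + δ)·k.
Rearranging, k^(1−α) = s / (n + δ).
k^0.52 = 0.44 / (0.017 + 0.070) = 0.44 / 0.087 = 5.0575
k* = 5.0575^(1/0.52) ≈ 22.5799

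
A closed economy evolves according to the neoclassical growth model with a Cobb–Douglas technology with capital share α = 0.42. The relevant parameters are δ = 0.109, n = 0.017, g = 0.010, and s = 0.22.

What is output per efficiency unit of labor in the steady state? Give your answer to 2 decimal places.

y* = 1.42

In steady state, investment equals break-even investment: s·k^α = (n + g + δ)·k.
Rearranging, k^(1−α) = s / (n + g + δ).
k^0.58 = 0.22 / (0.017 + 0.010 + 0.109) = 0.22 / 0.136 = 1.6176
k* = 1.6176^(1/0.58) ≈ 2.2915
y* = (k*)^α = 2.2915^0.42 ≈ 1.4166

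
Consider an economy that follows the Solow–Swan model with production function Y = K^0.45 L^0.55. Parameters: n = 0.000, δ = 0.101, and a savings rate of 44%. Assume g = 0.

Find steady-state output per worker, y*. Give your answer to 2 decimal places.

In steady state, investment equals break-even investment: s·k^α = (n + δ)·k.
Dividing both sides by k: k^(1−α) = s / (n + δ).
k^0.55 = 0.44 / (0.000 + 0.101) = 0.44 / 0.101 = 4.3564
k* = 4.3564^(1/0.55) ≈ 14.5228
y* = (k*)^α = 14.5228^0.45 ≈ 3.3337

y* ≈ 3.33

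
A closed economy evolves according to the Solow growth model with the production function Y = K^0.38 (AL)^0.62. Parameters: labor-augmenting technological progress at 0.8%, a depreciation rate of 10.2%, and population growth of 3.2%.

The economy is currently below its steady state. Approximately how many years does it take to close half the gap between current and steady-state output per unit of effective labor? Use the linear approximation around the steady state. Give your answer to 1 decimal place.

Near the steady state the convergence rate is λ = (1 − α)(n + g + δ).
λ = (1 − 0.38) × 0.142 = 0.62 × 0.142 = 0.08804
Half-life = ln 2 / λ = 0.6931 / 0.08804 ≈ 7.87 years

about 7.9 years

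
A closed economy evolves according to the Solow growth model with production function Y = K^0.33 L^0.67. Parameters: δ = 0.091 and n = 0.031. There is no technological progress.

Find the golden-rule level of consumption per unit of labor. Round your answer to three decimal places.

At the golden rule, f'(k) = n + δ, so α·k^(α−1) = n + δ and k_gold = (α/(n + δ))^(1/(1−α)).
k_gold = (0.33/0.122)^(1/0.67) = 2.7049^1.4925 ≈ 4.4156
c_gold = f(k_gold) − (n + δ)·k_gold = 1.6325 − 0.122×4.4156 ≈ 1.0938

c_gold ≈ 1.094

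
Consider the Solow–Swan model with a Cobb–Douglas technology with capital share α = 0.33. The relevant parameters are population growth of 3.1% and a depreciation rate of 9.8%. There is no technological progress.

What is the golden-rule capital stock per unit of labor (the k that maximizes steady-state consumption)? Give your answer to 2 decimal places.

The golden rule sets f'(k) = n + δ, i.e. α·k^(α−1) = n + δ.
So k^(1−α) = α / (n + δ) = 0.33 / 0.129 = 2.5581.
k_gold = 2.5581^(1/0.67) ≈ 4.0629

k_gold ≈ 4.06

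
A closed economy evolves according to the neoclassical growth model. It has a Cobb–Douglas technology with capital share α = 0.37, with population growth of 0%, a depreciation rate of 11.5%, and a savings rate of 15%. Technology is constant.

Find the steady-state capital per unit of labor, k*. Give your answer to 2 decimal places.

k* ≈ 1.52

In steady state, investment equals break-even investment: s·k^α = (n + δ)·k.
Dividing both sides by k: k^(1−α) = s / (n + δ).
k^0.63 = 0.15 / (0.000 + 0.115) = 0.15 / 0.115 = 1.3043
k* = 1.3043^(1/0.63) ≈ 1.5245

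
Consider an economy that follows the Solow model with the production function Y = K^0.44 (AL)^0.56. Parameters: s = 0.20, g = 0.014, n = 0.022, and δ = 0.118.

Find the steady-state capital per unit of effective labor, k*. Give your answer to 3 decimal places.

At the steady state, Δk = 0, so s·k^α = (n + g + δ)·k.
Dividing both sides by k: k^(1−α) = s / (n + g + δ).
k^0.56 = 0.20 / (0.022 + 0.014 + 0.118) = 0.20 / 0.154 = 1.2987
k* = 1.2987^(1/0.56) ≈ 1.5948

k* = 1.595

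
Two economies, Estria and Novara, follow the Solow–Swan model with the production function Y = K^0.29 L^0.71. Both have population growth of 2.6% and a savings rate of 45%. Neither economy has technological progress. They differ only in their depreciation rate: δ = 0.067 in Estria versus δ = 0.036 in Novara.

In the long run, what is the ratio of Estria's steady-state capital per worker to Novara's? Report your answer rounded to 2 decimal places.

ratio ≈ 0.56

Steady-state k* = [s/(n + δ)]^(1/(1−α)), so the ratio is [ (s_E/(n + δ)_E) / (s_N/(n + δ)_N) ]^1.4085.
s_E/(n + δ)_E = 0.45/0.093 = 4.8387; s_N/(n + δ)_N = 0.45/0.062 = 7.2581.
Ratio = (4.8387/7.2581)^1.4085 = 0.6667^1.4085 ≈ 0.5649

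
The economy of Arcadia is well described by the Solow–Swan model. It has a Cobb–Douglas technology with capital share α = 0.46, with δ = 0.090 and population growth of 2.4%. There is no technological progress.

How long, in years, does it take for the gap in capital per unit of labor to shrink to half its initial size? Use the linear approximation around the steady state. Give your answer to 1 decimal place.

about 11.3 years

Near the steady state the convergence rate is λ = (1 − α)(n + δ).
λ = (1 − 0.46) × 0.114 = 0.54 × 0.114 = 0.06156
Half-life = ln 2 / λ = 0.6931 / 0.06156 ≈ 11.26 years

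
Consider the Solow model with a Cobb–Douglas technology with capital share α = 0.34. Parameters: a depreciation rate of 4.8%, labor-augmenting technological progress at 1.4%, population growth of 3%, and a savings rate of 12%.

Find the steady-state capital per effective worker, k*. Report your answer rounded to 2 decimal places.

Steady state requires s·f(k) = (n + g + δ)·k, i.e. s·k^α = (n + g + δ)·k.
Dividing both sides by k: k^(1−α) = s / (n + g + δ).
k^0.66 = 0.12 / (0.030 + 0.014 + 0.048) = 0.12 / 0.092 = 1.3043
k* = 1.3043^(1/0.66) ≈ 1.4956

k* = 1.50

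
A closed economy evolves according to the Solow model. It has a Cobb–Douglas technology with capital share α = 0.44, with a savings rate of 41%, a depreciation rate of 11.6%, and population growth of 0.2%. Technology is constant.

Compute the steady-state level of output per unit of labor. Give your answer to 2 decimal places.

y* = 2.66

In steady state, investment equals break-even investment: s·k^α = (n + δ)·k.
Dividing both sides by k: k^(1−α) = s / (n + δ).
k^0.56 = 0.41 / (0.002 + 0.116) = 0.41 / 0.118 = 3.4746
k* = 3.4746^(1/0.56) ≈ 9.2449
y* = (k*)^α = 9.2449^0.44 ≈ 2.6607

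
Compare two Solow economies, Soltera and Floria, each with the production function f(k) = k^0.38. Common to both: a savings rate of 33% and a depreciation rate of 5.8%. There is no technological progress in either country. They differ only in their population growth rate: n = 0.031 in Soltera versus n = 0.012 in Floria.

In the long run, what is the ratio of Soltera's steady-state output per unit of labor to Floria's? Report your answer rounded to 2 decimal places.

Steady-state y* = [s/(n + δ)]^(α/(1−α)), so the ratio is [ (s_S/(n + δ)_S) / (s_F/(n + δ)_F) ]^0.6129.
s_S/(n + δ)_S = 0.33/0.089 = 3.7079; s_F/(n + δ)_F = 0.33/0.070 = 4.7143.
Ratio = (3.7079/4.7143)^0.6129 = 0.7865^0.6129 ≈ 0.8631

y*_S / y*_F ≈ 0.86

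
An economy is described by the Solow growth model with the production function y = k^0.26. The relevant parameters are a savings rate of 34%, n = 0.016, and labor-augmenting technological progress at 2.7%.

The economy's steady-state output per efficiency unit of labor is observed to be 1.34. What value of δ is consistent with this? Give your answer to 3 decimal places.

δ ≈ 0.105

Steady state requires s·f(k) = (n + g + δ)·k, i.e. s·k^α = (n + g + δ)·k.
Since y* = [s/(n + g + δ)]^(α/(1−α)), we have s/(n + g + δ) = (y*)^((1−α)/α) = 1.34^2.8462 = 2.3002.
Therefore n + g + δ = s / 2.3002 = 0.34 / 2.3002 = 0.1478, so δ = 0.1478 − 0.043 = 0.1048.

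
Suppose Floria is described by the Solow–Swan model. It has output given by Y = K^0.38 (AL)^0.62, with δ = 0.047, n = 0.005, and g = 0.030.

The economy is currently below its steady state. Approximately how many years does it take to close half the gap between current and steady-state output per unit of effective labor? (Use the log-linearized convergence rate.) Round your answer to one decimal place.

t_½ ≈ 13.6 years

Near the steady state the convergence rate is λ = (1 − α)(n + g + δ).
λ = (1 − 0.38) × 0.082 = 0.62 × 0.082 = 0.05084
Half-life = ln 2 / λ = 0.6931 / 0.05084 ≈ 13.63 years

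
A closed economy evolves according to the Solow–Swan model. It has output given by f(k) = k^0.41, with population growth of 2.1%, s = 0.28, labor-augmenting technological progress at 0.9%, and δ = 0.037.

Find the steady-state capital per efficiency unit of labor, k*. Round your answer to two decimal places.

Steady state requires s·f(k) = (n + g + δ)·k, i.e. s·k^α = (n + g + δ)·k.
Dividing both sides by k: k^(1−α) = s / (n + g + δ).
k^0.59 = 0.28 / (0.021 + 0.009 + 0.037) = 0.28 / 0.067 = 4.1791
k* = 4.1791^(1/0.59) ≈ 11.2897

k* ≈ 11.29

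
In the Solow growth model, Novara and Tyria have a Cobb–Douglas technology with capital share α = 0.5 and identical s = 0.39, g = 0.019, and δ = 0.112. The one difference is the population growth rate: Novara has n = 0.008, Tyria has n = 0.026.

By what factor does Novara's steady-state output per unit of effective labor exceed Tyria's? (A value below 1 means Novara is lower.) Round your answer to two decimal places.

ratio ≈ 1.13

Steady-state y* = [s/(n + g + δ)]^(α/(1−α)), so the ratio is [ (s_N/(n + g + δ)_N) / (s_T/(n + g + δ)_T) ]^1.
s_N/(n + g + δ)_N = 0.39/0.139 = 2.8058; s_T/(n + g + δ)_T = 0.39/0.157 = 2.4841.
Ratio = (2.8058/2.4841)^1 = 1.1295^1 ≈ 1.1295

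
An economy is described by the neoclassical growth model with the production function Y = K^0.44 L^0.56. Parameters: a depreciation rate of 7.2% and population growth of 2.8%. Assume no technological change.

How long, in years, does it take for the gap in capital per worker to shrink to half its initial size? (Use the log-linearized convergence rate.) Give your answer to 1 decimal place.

Near the steady state the convergence rate is λ = (1 − α)(n + δ).
λ = (1 − 0.44) × 0.100 = 0.56 × 0.100 = 0.0560
Half-life = ln 2 / λ = 0.6931 / 0.0560 ≈ 12.38 years

t_½ ≈ 12.4 years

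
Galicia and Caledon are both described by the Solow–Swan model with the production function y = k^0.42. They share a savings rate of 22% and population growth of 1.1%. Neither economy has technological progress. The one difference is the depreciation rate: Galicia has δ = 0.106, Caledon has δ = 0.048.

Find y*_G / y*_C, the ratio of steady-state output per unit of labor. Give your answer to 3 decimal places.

y*_G / y*_C ≈ 0.609

Steady-state y* = [s/(n + δ)]^(α/(1−α)), so the ratio is [ (s_G/(n + δ)_G) / (s_C/(n + δ)_C) ]^0.7241.
s_G/(n + δ)_G = 0.22/0.117 = 1.8803; s_C/(n + δ)_C = 0.22/0.059 = 3.7288.
Ratio = (1.8803/3.7288)^0.7241 = 0.5043^0.7241 ≈ 0.6091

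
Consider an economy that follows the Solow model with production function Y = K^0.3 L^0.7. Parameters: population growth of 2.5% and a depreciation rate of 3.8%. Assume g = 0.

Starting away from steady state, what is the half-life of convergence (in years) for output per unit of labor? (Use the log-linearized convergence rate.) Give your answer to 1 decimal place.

about 15.7 years

Near the steady state the convergence rate is λ = (1 − α)(n + δ).
λ = (1 − 0.3) × 0.063 = 0.7 × 0.063 = 0.0441
Half-life = ln 2 / λ = 0.6931 / 0.0441 ≈ 15.72 years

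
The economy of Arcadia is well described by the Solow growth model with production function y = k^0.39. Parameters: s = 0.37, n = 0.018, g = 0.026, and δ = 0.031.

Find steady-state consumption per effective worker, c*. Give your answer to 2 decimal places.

At the steady state, Δk = 0, so s·k^α = (n + g + δ)·k.
Rearranging, k^(1−α) = s / (n + g + δ).
k^0.61 = 0.37 / (0.018 + 0.026 + 0.031) = 0.37 / 0.075 = 4.9333
k* = 4.9333^(1/0.61) ≈ 13.6865
y* = (k*)^α = 13.6865^0.39 ≈ 2.7743
c* = (1 − s)·y* = (1 − 0.37) × 2.7743 ≈ 1.7478

c* ≈ 1.75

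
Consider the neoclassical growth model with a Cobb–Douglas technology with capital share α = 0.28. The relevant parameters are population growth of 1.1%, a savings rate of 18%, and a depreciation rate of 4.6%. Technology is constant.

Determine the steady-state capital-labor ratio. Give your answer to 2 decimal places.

In steady state, investment equals break-even investment: s·k^α = (n + δ)·k.
Dividing both sides by k: k^(1−α) = s / (n + δ).
k^0.72 = 0.18 / (0.011 + 0.046) = 0.18 / 0.057 = 3.1579
k* = 3.1579^(1/0.72) ≈ 4.9387

k* = 4.94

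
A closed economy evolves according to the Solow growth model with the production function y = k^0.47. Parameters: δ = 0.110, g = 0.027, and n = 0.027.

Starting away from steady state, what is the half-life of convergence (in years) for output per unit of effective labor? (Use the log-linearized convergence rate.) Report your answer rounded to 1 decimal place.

Near the steady state the convergence rate is λ = (1 − α)(n + g + δ).
λ = (1 − 0.47) × 0.164 = 0.53 × 0.164 = 0.08692
Half-life = ln 2 / λ = 0.6931 / 0.08692 ≈ 7.97 years

t_½ ≈ 8.0 years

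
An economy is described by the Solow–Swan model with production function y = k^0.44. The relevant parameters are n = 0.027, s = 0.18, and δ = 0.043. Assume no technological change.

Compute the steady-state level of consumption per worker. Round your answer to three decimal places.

c* = 1.722

In steady state, investment equals break-even investment: s·k^α = (n + δ)·k.
Rearranging, k^(1−α) = s / (n + δ).
k^0.56 = 0.18 / (0.027 + 0.043) = 0.18 / 0.070 = 2.5714
k* = 2.5714^(1/0.56) ≈ 5.4006
y* = (k*)^α = 5.4006^0.44 ≈ 2.1003
c* = (1 − s)·y* = (1 − 0.18) × 2.1003 ≈ 1.7222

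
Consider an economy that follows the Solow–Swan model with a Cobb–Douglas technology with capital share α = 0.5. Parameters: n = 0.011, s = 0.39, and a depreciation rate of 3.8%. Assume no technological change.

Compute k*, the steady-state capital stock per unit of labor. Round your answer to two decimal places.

Steady state requires s·f(k) = (n + δ)·k, i.e. s·k^α = (n + δ)·k.
Rearranging, k^(1−α) = s / (n + δ).
k^0.5 = 0.39 / (0.011 + 0.038) = 0.39 / 0.049 = 7.9592
k* = 7.9592^(1/0.5) ≈ 63.3489

k* ≈ 63.35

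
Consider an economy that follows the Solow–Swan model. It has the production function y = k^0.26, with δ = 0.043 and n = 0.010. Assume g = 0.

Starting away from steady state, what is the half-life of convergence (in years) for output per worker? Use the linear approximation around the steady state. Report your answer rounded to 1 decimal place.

Near the steady state the convergence rate is λ = (1 − α)(n + δ).
λ = (1 − 0.26) × 0.053 = 0.74 × 0.053 = 0.03922
Half-life = ln 2 / λ = 0.6931 / 0.03922 ≈ 17.67 years

half-life ≈ 17.7 years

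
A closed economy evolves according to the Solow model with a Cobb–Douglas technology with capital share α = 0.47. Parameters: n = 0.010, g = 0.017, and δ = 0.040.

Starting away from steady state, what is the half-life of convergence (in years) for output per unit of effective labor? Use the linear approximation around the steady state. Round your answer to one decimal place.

Near the steady state the convergence rate is λ = (1 − α)(n + g + δ).
λ = (1 − 0.47) × 0.067 = 0.53 × 0.067 = 0.03551
Half-life = ln 2 / λ = 0.6931 / 0.03551 ≈ 19.52 years

half-life ≈ 19.5 years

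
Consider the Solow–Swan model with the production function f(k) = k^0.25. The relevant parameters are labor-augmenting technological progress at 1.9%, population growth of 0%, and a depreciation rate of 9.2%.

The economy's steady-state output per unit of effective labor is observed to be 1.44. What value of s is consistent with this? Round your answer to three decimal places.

s ≈ 0.331

At the steady state, Δk = 0, so s·k^α = (n + g + δ)·k.
Since y* = [s/(n + g + δ)]^(α/(1−α)), we have s/(n + g + δ) = (y*)^((1−α)/α) = 1.44^3 = 2.9860.
Therefore s = 2.9860 × (n + g + δ) = 2.9860 × 0.111 = 0.3314.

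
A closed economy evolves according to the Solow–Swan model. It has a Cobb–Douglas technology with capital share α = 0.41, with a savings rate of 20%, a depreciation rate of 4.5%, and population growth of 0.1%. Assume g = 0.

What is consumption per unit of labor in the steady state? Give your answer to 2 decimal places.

c* = 2.22

In steady state, investment equals break-even investment: s·k^α = (n + δ)·k.
Dividing both sides by k: k^(1−α) = s / (n + δ).
k^0.59 = 0.20 / (0.001 + 0.045) = 0.20 / 0.046 = 4.3478
k* = 4.3478^(1/0.59) ≈ 12.0729
y* = (k*)^α = 12.0729^0.41 ≈ 2.7768
c* = (1 − s)·y* = (1 − 0.20) × 2.7768 ≈ 2.2214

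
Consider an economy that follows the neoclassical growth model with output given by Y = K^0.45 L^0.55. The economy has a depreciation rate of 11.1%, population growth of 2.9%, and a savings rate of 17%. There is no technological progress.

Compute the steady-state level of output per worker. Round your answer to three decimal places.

y* ≈ 1.172

Steady state requires s·f(k) = (n + δ)·k, i.e. s·k^α = (n + δ)·k.
Rearranging, k^(1−α) = s / (n + δ).
k^0.55 = 0.17 / (0.029 + 0.111) = 0.17 / 0.140 = 1.2143
k* = 1.2143^(1/0.55) ≈ 1.4234
y* = (k*)^α = 1.4234^0.45 ≈ 1.1722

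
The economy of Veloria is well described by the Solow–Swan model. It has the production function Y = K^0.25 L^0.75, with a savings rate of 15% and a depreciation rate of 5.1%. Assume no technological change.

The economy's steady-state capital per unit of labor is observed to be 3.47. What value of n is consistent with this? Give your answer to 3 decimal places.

n ≈ 0.008

In steady state, investment equals break-even investment: s·k^α = (n + δ)·k.
So s / (n + δ) = (k*)^(1−α) = 3.47^0.75 = 2.5424.
Therefore n + δ = s / 2.5424 = 0.15 / 2.5424 = 0.0590, so n = 0.0590 − 0.051 = 0.0080.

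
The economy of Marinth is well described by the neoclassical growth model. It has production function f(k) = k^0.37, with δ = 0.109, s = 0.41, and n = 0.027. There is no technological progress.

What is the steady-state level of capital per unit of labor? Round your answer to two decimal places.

k* = 5.76

In steady state, investment equals break-even investment: s·k^α = (n + δ)·k.
Dividing both sides by k: k^(1−α) = s / (n + δ).
k^0.63 = 0.41 / (0.027 + 0.109) = 0.41 / 0.136 = 3.0147
k* = 3.0147^(1/0.63) ≈ 5.7637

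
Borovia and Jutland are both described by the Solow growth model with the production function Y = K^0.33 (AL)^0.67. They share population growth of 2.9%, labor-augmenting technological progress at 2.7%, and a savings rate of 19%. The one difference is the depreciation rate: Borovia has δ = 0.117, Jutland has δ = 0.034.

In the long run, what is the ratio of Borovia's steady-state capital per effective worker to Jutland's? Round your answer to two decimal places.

Steady-state k* = [s/(n + g + δ)]^(1/(1−α)), so the ratio is [ (s_B/(n + g + δ)_B) / (s_J/(n + g + δ)_J) ]^1.4925.
s_B/(n + g + δ)_B = 0.19/0.173 = 1.0983; s_J/(n + g + δ)_J = 0.19/0.090 = 2.1111.
Ratio = (1.0983/2.1111)^1.4925 = 0.5203^1.4925 ≈ 0.3771

ratio ≈ 0.38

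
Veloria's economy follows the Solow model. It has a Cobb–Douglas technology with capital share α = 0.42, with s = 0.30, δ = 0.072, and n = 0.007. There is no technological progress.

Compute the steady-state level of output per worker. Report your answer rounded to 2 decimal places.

y* ≈ 2.63

At the steady state, Δk = 0, so s·k^α = (n + δ)·k.
Rearranging, k^(1−α) = s / (n + δ).
k^0.58 = 0.30 / (0.007 + 0.072) = 0.30 / 0.079 = 3.7975
k* = 3.7975^(1/0.58) ≈ 9.9801
y* = (k*)^α = 9.9801^0.42 ≈ 2.6281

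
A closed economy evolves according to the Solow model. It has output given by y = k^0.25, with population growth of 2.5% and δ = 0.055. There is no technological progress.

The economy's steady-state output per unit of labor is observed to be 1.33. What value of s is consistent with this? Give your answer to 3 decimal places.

At the steady state, Δk = 0, so s·k^α = (n + δ)·k.
Since y* = [s/(n + δ)]^(α/(1−α)), we have s/(n + δ) = (y*)^((1−α)/α) = 1.33^3 = 2.3526.
Therefore s = 2.3526 × (n + δ) = 2.3526 × 0.080 = 0.1882.

s ≈ 0.188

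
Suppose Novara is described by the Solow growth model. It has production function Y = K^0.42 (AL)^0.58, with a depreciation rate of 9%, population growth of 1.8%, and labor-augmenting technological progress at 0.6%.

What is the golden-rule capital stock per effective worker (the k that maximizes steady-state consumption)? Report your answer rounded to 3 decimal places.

k_gold ≈ 9.472

The golden rule sets f'(k) = n + g + δ, i.e. α·k^(α−1) = n + g + δ.
So k^(1−α) = α / (n + g + δ) = 0.42 / 0.114 = 3.6842.
k_gold = 3.6842^(1/0.58) ≈ 9.4723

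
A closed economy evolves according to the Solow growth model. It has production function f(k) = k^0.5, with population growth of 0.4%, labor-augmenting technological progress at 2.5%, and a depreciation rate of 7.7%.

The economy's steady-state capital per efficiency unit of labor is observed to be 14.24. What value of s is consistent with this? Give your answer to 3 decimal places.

In steady state, investment equals break-even investment: s·k^α = (n + g + δ)·k.
So s / (n + g + δ) = (k*)^(1−α) = 14.24^0.5 = 3.7736.
Therefore s = 3.7736 × (n + g + δ) = 3.7736 × 0.106 = 0.4000.

s ≈ 0.400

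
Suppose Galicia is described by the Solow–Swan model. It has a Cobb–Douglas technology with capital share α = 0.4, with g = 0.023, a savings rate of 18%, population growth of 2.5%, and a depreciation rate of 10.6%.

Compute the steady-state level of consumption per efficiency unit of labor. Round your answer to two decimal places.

c* ≈ 0.91

Steady state requires s·f(k) = (n + g + δ)·k, i.e. s·k^α = (n + g + δ)·k.
Rearranging, k^(1−α) = s / (n + g + δ).
k^0.6 = 0.18 / (0.025 + 0.023 + 0.106) = 0.18 / 0.154 = 1.1688
k* = 1.1688^(1/0.6) ≈ 1.2969
y* = (k*)^α = 1.2969^0.4 ≈ 1.1096
c* = (1 − s)·y* = (1 − 0.18) × 1.1096 ≈ 0.9099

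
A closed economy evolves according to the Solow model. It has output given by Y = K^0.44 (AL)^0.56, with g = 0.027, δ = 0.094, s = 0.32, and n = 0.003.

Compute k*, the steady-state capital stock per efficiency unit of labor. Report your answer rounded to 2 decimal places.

k* = 5.44

Steady state requires s·f(k) = (n + g + δ)·k, i.e. s·k^α = (n + g + δ)·k.
Rearranging, k^(1−α) = s / (n + g + δ).
k^0.56 = 0.32 / (0.003 + 0.027 + 0.094) = 0.32 / 0.124 = 2.5806
k* = 2.5806^(1/0.56) ≈ 5.4352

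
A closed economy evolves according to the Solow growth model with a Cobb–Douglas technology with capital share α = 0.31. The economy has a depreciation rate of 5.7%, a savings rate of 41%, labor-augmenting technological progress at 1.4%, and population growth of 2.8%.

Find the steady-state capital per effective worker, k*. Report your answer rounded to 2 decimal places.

k* = 7.84

Steady state requires s·f(k) = (n + g + δ)·k, i.e. s·k^α = (n + g + δ)·k.
Rearranging, k^(1−α) = s / (n + g + δ).
k^0.69 = 0.41 / (0.028 + 0.014 + 0.057) = 0.41 / 0.099 = 4.1414
k* = 4.1414^(1/0.69) ≈ 7.8418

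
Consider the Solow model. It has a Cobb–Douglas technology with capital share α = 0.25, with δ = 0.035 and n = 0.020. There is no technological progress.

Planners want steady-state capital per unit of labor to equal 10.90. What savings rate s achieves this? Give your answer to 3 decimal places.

Steady state requires s·f(k) = (n + δ)·k, i.e. s·k^α = (n + δ)·k.
So s / (n + δ) = (k*)^(1−α) = 10.90^0.75 = 5.9989.
Therefore s = 5.9989 × (n + δ) = 5.9989 × 0.055 = 0.3299.

s ≈ 0.330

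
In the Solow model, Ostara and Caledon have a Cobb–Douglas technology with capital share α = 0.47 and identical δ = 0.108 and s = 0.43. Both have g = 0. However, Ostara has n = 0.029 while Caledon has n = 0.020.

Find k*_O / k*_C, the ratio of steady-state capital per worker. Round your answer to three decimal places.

ratio ≈ 0.880

Steady-state k* = [s/(n + δ)]^(1/(1−α)), so the ratio is [ (s_O/(n + δ)_O) / (s_C/(n + δ)_C) ]^1.8868.
s_O/(n + δ)_O = 0.43/0.137 = 3.1387; s_C/(n + δ)_C = 0.43/0.128 = 3.3594.
Ratio = (3.1387/3.3594)^1.8868 = 0.9343^1.8868 ≈ 0.8797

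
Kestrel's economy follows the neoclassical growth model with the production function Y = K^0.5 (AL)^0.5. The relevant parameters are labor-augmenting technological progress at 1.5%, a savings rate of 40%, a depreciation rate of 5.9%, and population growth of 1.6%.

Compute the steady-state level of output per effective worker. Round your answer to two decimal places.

y* = 4.44

Steady state requires s·f(k) = (n + g + δ)·k, i.e. s·k^α = (n + g + δ)·k.
Dividing both sides by k: k^(1−α) = s / (n + g + δ).
k^0.5 = 0.40 / (0.016 + 0.015 + 0.059) = 0.40 / 0.090 = 4.4444
k* = 4.4444^(1/0.5) ≈ 19.7527
y* = (k*)^α = 19.7527^0.5 ≈ 4.4444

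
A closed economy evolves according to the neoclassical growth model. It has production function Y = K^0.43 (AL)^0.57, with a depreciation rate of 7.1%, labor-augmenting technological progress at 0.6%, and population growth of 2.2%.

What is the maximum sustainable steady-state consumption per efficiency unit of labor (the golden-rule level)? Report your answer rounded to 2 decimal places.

c_gold ≈ 1.73

At the golden rule, f'(k) = n + g + δ, so α·k^(α−1) = n + g + δ and k_gold = (α/(n + g + δ))^(1/(1−α)).
k_gold = (0.43/0.099)^(1/0.57) = 4.3434^1.7544 ≈ 13.1525
c_gold = f(k_gold) − (n + g + δ)·k_gold = 3.0281 − 0.099×13.1525 ≈ 1.7260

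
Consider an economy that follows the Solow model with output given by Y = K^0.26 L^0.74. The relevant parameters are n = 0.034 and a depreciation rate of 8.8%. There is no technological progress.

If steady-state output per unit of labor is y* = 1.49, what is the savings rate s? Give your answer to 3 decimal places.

s ≈ 0.380

At the steady state, Δk = 0, so s·k^α = (n + δ)·k.
Since y* = [s/(n + δ)]^(α/(1−α)), we have s/(n + δ) = (y*)^((1−α)/α) = 1.49^2.8462 = 3.1112.
Therefore s = 3.1112 × (n + δ) = 3.1112 × 0.122 = 0.3796.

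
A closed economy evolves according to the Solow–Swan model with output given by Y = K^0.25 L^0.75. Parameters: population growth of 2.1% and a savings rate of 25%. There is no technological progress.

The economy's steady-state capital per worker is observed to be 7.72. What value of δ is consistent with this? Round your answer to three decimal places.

δ ≈ 0.033

At the steady state, Δk = 0, so s·k^α = (n + δ)·k.
So s / (n + δ) = (k*)^(1−α) = 7.72^0.75 = 4.6314.
Therefore n + δ = s / 4.6314 = 0.25 / 4.6314 = 0.0540, so δ = 0.0540 − 0.021 = 0.0330.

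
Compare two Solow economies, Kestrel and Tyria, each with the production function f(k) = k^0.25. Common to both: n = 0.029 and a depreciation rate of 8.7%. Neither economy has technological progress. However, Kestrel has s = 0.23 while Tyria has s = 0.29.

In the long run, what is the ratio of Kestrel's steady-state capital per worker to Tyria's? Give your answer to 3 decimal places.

k*_K / k*_T ≈ 0.734

Steady-state k* = [s/(n + δ)]^(1/(1−α)), so the ratio is [ (s_K/(n + δ)_K) / (s_T/(n + δ)_T) ]^1.3333.
s_K/(n + δ)_K = 0.23/0.116 = 1.9828; s_T/(n + δ)_T = 0.29/0.116 = 2.5000.
Ratio = (1.9828/2.5000)^1.3333 = 0.7931^1.3333 ≈ 0.7341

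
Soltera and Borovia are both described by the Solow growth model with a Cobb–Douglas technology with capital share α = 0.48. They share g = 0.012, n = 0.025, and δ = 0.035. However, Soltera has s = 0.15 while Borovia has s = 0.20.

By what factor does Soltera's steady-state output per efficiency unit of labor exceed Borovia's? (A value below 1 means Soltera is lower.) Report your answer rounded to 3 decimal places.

y*_S / y*_B ≈ 0.767

Steady-state y* = [s/(n + g + δ)]^(α/(1−α)), so the ratio is [ (s_S/(n + g + δ)_S) / (s_B/(n + g + δ)_B) ]^0.9231.
s_S/(n + g + δ)_S = 0.15/0.072 = 2.0833; s_B/(n + g + δ)_B = 0.20/0.072 = 2.7778.
Ratio = (2.0833/2.7778)^0.9231 = 0.7500^0.9231 ≈ 0.7668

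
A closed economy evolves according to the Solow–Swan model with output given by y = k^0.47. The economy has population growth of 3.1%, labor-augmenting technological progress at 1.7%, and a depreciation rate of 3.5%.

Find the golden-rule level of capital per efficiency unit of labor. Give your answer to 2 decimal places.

k_gold ≈ 26.35

The golden rule sets f'(k) = n + g + δ, i.e. α·k^(α−1) = n + g + δ.
So k^(1−α) = α / (n + g + δ) = 0.47 / 0.083 = 5.6627.
k_gold = 5.6627^(1/0.53) ≈ 26.3511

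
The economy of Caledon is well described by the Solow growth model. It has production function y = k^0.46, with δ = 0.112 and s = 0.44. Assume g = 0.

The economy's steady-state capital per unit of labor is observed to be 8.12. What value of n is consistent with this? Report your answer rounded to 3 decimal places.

At the steady state, Δk = 0, so s·k^α = (n + δ)·k.
So s / (n + δ) = (k*)^(1−α) = 8.12^0.54 = 3.0986.
Therefore n + δ = s / 3.0986 = 0.44 / 3.0986 = 0.1420, so n = 0.1420 − 0.112 = 0.0300.

n ≈ 0.030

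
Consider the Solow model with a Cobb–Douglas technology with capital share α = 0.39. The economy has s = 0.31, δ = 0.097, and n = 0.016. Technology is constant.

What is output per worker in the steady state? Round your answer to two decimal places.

Steady state requires s·f(k) = (n + δ)·k, i.e. s·k^α = (n + δ)·k.
Rearranging, k^(1−α) = s / (n + δ).
k^0.61 = 0.31 / (0.016 + 0.097) = 0.31 / 0.113 = 2.7434
k* = 2.7434^(1/0.61) ≈ 5.2301
y* = (k*)^α = 5.2301^0.39 ≈ 1.9064

y* ≈ 1.91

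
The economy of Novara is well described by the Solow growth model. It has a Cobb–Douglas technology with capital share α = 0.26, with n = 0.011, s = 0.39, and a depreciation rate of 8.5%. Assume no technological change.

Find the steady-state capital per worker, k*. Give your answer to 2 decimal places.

k* = 6.65

At the steady state, Δk = 0, so s·k^α = (n + δ)·k.
Dividing both sides by k: k^(1−α) = s / (n + δ).
k^0.74 = 0.39 / (0.011 + 0.085) = 0.39 / 0.096 = 4.0625
k* = 4.0625^(1/0.74) ≈ 6.6480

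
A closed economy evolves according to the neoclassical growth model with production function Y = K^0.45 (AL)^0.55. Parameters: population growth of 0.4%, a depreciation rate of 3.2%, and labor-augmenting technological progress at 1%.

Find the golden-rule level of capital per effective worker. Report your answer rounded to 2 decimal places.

The golden rule sets f'(k) = n + g + δ, i.e. α·k^(α−1) = n + g + δ.
So k^(1−α) = α / (n + g + δ) = 0.45 / 0.046 = 9.7826.
k_gold = 9.7826^(1/0.55) ≈ 63.2159

k_gold ≈ 63.22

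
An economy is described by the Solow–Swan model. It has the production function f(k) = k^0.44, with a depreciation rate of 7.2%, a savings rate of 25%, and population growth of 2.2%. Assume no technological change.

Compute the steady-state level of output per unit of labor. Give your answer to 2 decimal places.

In steady state, investment equals break-even investment: s·k^α = (n + δ)·k.
Rearranging, k^(1−α) = s / (n + δ).
k^0.56 = 0.25 / (0.022 + 0.072) = 0.25 / 0.094 = 2.6596
k* = 2.6596^(1/0.56) ≈ 5.7359
y* = (k*)^α = 5.7359^0.44 ≈ 2.1567

y* = 2.16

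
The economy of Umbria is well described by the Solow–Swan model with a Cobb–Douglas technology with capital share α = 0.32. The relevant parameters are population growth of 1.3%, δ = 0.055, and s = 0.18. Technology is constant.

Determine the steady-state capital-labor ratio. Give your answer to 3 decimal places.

k* ≈ 4.185

At the steady state, Δk = 0, so s·k^α = (n + δ)·k.
Rearranging, k^(1−α) = s / (n + δ).
k^0.68 = 0.18 / (0.013 + 0.055) = 0.18 / 0.068 = 2.6471
k* = 2.6471^(1/0.68) ≈ 4.1852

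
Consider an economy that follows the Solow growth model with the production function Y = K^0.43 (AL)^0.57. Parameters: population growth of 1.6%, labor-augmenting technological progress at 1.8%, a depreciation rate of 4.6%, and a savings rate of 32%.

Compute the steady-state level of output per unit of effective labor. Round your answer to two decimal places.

y* ≈ 2.85

In steady state, investment equals break-even investment: s·k^α = (n + g + δ)·k.
Rearranging, k^(1−α) = s / (n + g + δ).
k^0.57 = 0.32 / (0.016 + 0.018 + 0.046) = 0.32 / 0.080 = 4.0000
k* = 4.0000^(1/0.57) ≈ 11.3827
y* = (k*)^α = 11.3827^0.43 ≈ 2.8457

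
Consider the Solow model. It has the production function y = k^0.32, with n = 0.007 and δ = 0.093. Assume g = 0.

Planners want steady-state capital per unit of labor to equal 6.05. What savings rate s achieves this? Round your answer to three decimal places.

At the steady state, Δk = 0, so s·k^α = (n + δ)·k.
So s / (n + δ) = (k*)^(1−α) = 6.05^0.68 = 3.4009.
Therefore s = 3.4009 × (n + δ) = 3.4009 × 0.100 = 0.3401.

s ≈ 0.340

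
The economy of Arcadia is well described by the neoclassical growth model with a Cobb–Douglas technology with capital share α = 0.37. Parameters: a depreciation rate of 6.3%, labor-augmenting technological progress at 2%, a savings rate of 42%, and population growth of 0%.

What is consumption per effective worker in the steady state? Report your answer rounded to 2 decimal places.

c* ≈ 1.50

At the steady state, Δk = 0, so s·k^α = (n + g + δ)·k.
Rearranging, k^(1−α) = s / (n + g + δ).
k^0.63 = 0.42 / (0.000 + 0.020 + 0.063) = 0.42 / 0.083 = 5.0602
k* = 5.0602^(1/0.63) ≈ 13.1137
y* = (k*)^α = 13.1137^0.37 ≈ 2.5915
c* = (1 − s)·y* = (1 − 0.42) × 2.5915 ≈ 1.5031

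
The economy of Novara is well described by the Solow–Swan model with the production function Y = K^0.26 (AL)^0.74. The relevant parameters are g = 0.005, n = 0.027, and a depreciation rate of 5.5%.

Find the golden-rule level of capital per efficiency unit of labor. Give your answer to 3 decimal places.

k_gold ≈ 4.390

The golden rule sets f'(k) = n + g + δ, i.e. α·k^(α−1) = n + g + δ.
So k^(1−α) = α / (n + g + δ) = 0.26 / 0.087 = 2.9885.
k_gold = 2.9885^(1/0.74) ≈ 4.3904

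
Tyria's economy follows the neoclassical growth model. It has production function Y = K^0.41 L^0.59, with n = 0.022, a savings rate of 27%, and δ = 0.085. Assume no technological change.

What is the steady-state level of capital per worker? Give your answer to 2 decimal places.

Steady state requires s·f(k) = (n + δ)·k, i.e. s·k^α = (n + δ)·k.
Dividing both sides by k: k^(1−α) = s / (n + δ).
k^0.59 = 0.27 / (0.022 + 0.085) = 0.27 / 0.107 = 2.5234
k* = 2.5234^(1/0.59) ≈ 4.8010

k* ≈ 4.80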